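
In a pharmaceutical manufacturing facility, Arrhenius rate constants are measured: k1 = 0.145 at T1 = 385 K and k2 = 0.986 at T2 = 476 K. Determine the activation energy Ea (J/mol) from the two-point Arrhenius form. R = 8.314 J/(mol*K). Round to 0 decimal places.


Ea = R * ln(k2/k1) / (1/T1 - 1/T2)
ln(k2/k1) = ln(0.986/0.145) = 1.9169226
1/T1 - 1/T2 = 1/385 - 1/476 = 0.000496562261
Ea = 8.314 * 1.9169226 / 0.000496562261
Ea = 32095 J/mol


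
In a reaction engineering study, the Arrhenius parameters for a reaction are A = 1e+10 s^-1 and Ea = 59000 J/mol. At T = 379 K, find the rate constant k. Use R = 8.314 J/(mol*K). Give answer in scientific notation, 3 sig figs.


k = A * exp(-Ea/(R*T))
k = 1e+10 * exp(-59000 / (8.314 * 379))
k = 1e+10 * exp(-18.724179)
k = 7.38e+01


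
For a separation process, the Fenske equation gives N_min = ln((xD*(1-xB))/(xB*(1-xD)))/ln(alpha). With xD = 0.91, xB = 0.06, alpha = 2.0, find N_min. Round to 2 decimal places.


N_min = ln((xD*(1-xB))/(xB*(1-xD))) / ln(alpha)
Numerator inside ln: 0.8554 / 0.0054 = 158.407407
ln(158.407407) = 5.06517
ln(alpha) = ln(2.0) = 0.693147
N_min = 5.06517 / 0.693147 = 7.31


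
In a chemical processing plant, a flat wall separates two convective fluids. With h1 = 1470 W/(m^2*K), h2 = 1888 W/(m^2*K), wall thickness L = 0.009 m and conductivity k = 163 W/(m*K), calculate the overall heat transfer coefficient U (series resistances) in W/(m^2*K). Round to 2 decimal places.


1/U = 1/h1 + L/k + 1/h2
1/U = 1/1470 + 0.009/163 + 1/1888
1/U = 0.0006802721 + 5.52147e-05 + 0.000529661
1/U = 0.0012651478
U = 790.42 W/(m^2*K)


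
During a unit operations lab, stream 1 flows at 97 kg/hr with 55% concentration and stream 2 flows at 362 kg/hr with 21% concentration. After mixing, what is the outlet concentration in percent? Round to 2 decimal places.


Mass balance on solute: F1*x1 + F2*x2 = F3*x3
F3 = F1 + F2 = 97 + 362 = 459 kg/hr
x3 = (F1*x1 + F2*x2)/F3
x3 = (97*0.55 + 362*0.21) / 459
x3 = 28.19%


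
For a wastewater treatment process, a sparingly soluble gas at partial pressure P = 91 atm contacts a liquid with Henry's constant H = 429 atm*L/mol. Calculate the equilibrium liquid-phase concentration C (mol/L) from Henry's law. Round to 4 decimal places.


C = P / H
C = 91 / 429
C = 0.2121 mol/L


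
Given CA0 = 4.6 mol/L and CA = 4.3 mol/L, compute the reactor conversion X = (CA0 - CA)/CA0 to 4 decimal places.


X = (CA0 - CA) / CA0
X = (4.6 - 4.3) / 4.6
X = 0.3 / 4.6
X = 0.0652


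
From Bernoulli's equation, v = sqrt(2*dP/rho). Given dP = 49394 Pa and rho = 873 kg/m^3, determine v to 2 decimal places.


v = sqrt(2*dP/rho)
v = sqrt(2*49394/873)
v = sqrt(113.159221)
v = 10.64 m/s


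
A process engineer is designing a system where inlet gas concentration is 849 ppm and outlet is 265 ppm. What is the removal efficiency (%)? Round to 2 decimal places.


Efficiency = (G_in - G_out) / G_in * 100%
Efficiency = (849 - 265) / 849 * 100
Efficiency = 584 / 849 * 100
Efficiency = 68.79%


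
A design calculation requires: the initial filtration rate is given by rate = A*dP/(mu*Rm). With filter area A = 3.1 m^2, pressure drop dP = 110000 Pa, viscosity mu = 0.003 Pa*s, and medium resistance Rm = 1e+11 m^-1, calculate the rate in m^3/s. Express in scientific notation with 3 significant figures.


rate = A * dP / (mu * Rm)
rate = 3.1 * 110000 / (0.003 * 1e+11)
rate = 341000.0 / 3.000e+08
rate = 1.14e-03 m^3/s


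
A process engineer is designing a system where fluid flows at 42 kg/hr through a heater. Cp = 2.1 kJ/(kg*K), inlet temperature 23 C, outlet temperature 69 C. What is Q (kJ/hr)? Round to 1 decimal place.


Q = m_dot * Cp * (T2 - T1)
Q = 42 * 2.1 * (69 - 23)
Q = 42 * 2.1 * 46
Q = 4057.2 kJ/hr


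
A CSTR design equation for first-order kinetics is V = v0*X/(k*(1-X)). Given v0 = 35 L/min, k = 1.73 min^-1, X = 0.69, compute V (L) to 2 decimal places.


V = v0 * X / (k * (1 - X))
V = 35 * 0.69 / (1.73 * (1 - 0.69))
V = 24.15 / (1.73 * 0.31)
V = 24.15 / 0.5363
V = 45.03 L


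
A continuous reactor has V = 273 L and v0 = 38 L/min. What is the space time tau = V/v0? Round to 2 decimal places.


tau = V / v0
tau = 273 / 38
tau = 7.18 min


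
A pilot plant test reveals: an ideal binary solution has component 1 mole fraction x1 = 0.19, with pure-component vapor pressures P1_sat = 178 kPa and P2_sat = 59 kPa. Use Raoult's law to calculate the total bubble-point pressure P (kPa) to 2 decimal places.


P = x1*P1_sat + x2*P2_sat
x2 = 1 - x1 = 1 - 0.19 = 0.81
P = 0.19*178 + 0.81*59
P = 33.82 + 47.79
P = 81.61 kPa


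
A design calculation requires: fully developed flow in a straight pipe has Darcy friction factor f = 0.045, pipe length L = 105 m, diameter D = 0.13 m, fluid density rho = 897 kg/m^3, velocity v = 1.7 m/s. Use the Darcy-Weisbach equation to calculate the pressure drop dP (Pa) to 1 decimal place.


dP = f * (L/D) * (rho*v^2/2)
dP = 0.045 * (105/0.13) * (897*1.7^2/2)
L/D = 807.69230769
rho*v^2/2 = 897*2.89/2 = 1296.165
dP = 0.045 * 807.69230769 * 1296.165
dP = 47110.6 Pa


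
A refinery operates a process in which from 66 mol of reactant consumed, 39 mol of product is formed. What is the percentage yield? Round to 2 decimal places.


Yield = (moles product / moles consumed) * 100%
Yield = (39 / 66) * 100
Yield = 0.5909 * 100
Yield = 59.09%


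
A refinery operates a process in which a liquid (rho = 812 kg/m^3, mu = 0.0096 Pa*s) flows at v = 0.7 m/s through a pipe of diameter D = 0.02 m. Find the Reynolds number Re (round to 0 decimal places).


Re = rho * v * D / mu
Re = 812 * 0.7 * 0.02 / 0.0096
Re = 11.368 / 0.0096
Re = 1184


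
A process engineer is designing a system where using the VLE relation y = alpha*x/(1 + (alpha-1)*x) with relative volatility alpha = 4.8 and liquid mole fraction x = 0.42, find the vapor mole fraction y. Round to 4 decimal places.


y = alpha*x / (1 + (alpha-1)*x)
y = 4.8*0.42 / (1 + (4.8-1)*0.42)
y = 2.016 / (1 + 1.596)
y = 2.016 / 2.596
y = 0.7766


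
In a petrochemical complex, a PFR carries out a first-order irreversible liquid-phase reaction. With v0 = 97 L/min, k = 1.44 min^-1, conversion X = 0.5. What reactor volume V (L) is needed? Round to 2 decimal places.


V = (v0/k) * ln(1/(1-X))
V = (97/1.44) * ln(1/(1-0.5))
V = 67.361111 * ln(2.0)
V = 67.361111 * 0.693147
V = 46.69 L


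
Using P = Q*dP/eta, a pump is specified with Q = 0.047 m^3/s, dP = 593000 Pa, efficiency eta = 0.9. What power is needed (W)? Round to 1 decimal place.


P = Q * dP / eta
P = 0.047 * 593000 / 0.9
P = 27871.0 / 0.9
P = 30967.8 W


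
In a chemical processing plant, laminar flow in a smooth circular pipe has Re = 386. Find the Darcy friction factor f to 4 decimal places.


f = 64 / Re
f = 64 / 386
f = 0.1658


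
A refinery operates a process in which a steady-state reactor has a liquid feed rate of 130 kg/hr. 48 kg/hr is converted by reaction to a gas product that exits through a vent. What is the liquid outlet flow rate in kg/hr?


Steady-state mass balance on the main outlet: F_out = F_in - F_removed
F_out = 130 - 48
F_out = 82 kg/hr


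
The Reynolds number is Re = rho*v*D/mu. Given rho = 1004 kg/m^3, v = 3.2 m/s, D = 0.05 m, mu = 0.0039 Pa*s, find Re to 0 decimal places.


Re = rho * v * D / mu
Re = 1004 * 3.2 * 0.05 / 0.0039
Re = 160.64 / 0.0039
Re = 41190


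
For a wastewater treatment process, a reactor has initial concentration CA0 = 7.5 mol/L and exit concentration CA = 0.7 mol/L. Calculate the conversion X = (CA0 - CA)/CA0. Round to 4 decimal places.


X = (CA0 - CA) / CA0
X = (7.5 - 0.7) / 7.5
X = 6.8 / 7.5
X = 0.9067


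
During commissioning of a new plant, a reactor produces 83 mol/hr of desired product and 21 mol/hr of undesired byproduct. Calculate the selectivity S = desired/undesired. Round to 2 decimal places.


S = desired product rate / undesired product rate
S = 83 / 21
S = 3.95


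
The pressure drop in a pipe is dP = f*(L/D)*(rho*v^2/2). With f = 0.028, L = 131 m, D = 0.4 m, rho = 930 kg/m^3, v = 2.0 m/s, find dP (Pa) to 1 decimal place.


dP = f * (L/D) * (rho*v^2/2)
dP = 0.028 * (131/0.4) * (930*2.0^2/2)
L/D = 327.5
rho*v^2/2 = 930*4.0/2 = 1860.0
dP = 0.028 * 327.5 * 1860.0
dP = 17056.2 Pa


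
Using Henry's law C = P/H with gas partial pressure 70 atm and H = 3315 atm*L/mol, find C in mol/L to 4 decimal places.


C = P / H
C = 70 / 3315
C = 0.0211 mol/L


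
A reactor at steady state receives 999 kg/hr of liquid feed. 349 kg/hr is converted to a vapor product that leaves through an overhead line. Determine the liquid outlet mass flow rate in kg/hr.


Steady-state mass balance on the main outlet: F_out = F_in - F_removed
F_out = 999 - 349
F_out = 650 kg/hr


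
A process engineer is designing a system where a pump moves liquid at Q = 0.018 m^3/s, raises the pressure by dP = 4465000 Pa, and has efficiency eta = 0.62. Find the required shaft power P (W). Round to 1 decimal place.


P = Q * dP / eta
P = 0.018 * 4465000 / 0.62
P = 80370.0 / 0.62
P = 129629.0 W


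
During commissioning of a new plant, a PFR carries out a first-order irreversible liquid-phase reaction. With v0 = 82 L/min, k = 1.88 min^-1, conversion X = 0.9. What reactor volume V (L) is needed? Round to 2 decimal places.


V = (v0/k) * ln(1/(1-X))
V = (82/1.88) * ln(1/(1-0.9))
V = 43.617021 * ln(10.0)
V = 43.617021 * 2.302585
V = 100.43 L


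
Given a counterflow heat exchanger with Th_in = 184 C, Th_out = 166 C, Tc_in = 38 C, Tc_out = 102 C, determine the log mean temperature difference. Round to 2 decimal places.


dT1 = Th_in - Tc_out = 184 - 102 = 82
dT2 = Th_out - Tc_in = 166 - 38 = 128
LMTD = (dT1 - dT2) / ln(dT1/dT2)
LMTD = (82 - 128) / ln(82/128)
LMTD = 103.30 K


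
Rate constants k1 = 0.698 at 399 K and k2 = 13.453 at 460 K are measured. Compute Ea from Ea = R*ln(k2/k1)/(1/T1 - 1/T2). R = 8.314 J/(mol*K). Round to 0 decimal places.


Ea = R * ln(k2/k1) / (1/T1 - 1/T2)
ln(k2/k1) = ln(13.453/0.698) = 2.9587383
1/T1 - 1/T2 = 1/399 - 1/460 = 0.000332352621
Ea = 8.314 * 2.9587383 / 0.000332352621
Ea = 74015 J/mol


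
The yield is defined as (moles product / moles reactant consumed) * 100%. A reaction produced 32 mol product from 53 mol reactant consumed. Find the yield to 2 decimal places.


Yield = (moles product / moles consumed) * 100%
Yield = (32 / 53) * 100
Yield = 0.6038 * 100
Yield = 60.38%


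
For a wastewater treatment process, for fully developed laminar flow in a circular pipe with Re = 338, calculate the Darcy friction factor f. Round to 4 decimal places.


f = 64 / Re
f = 64 / 338
f = 0.1893


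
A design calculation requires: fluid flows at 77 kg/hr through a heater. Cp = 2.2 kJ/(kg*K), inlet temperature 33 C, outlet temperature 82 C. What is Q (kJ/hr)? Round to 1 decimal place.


Q = m_dot * Cp * (T2 - T1)
Q = 77 * 2.2 * (82 - 33)
Q = 77 * 2.2 * 49
Q = 8300.6 kJ/hr


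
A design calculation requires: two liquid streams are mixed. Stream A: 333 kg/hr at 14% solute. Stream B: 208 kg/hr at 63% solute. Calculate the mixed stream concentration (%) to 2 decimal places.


Mass balance on solute: F1*x1 + F2*x2 = F3*x3
F3 = F1 + F2 = 333 + 208 = 541 kg/hr
x3 = (F1*x1 + F2*x2)/F3
x3 = (333*0.14 + 208*0.63) / 541
x3 = 32.84%


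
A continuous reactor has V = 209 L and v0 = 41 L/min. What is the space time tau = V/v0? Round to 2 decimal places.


tau = V / v0
tau = 209 / 41
tau = 5.10 min


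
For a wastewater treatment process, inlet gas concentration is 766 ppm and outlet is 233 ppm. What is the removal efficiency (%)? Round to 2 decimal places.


Efficiency = (G_in - G_out) / G_in * 100%
Efficiency = (766 - 233) / 766 * 100
Efficiency = 533 / 766 * 100
Efficiency = 69.58%


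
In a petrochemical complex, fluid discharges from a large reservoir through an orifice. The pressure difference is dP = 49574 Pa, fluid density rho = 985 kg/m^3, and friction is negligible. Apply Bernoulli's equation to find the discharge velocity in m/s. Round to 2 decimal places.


v = sqrt(2*dP/rho)
v = sqrt(2*49574/985)
v = sqrt(100.657868)
v = 10.03 m/s


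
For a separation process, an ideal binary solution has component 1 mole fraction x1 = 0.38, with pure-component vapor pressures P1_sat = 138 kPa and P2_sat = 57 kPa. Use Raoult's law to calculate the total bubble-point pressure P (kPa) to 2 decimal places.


P = x1*P1_sat + x2*P2_sat
x2 = 1 - x1 = 1 - 0.38 = 0.62
P = 0.38*138 + 0.62*57
P = 52.44 + 35.34
P = 87.78 kPa


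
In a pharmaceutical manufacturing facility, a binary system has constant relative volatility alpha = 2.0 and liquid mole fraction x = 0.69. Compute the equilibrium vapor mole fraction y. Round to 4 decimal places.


y = alpha*x / (1 + (alpha-1)*x)
y = 2.0*0.69 / (1 + (2.0-1)*0.69)
y = 1.38 / (1 + 0.69)
y = 1.38 / 1.69
y = 0.8166


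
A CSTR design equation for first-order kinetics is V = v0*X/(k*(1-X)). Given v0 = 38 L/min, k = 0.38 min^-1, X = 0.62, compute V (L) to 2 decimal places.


V = v0 * X / (k * (1 - X))
V = 38 * 0.62 / (0.38 * (1 - 0.62))
V = 23.56 / (0.38 * 0.38)
V = 23.56 / 0.1444
V = 163.16 L


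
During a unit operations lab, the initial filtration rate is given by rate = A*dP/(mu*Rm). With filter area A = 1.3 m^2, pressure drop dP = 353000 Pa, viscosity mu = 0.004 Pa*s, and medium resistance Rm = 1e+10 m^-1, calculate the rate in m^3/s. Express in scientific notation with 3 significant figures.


rate = A * dP / (mu * Rm)
rate = 1.3 * 353000 / (0.004 * 1e+10)
rate = 458900.0 / 4.000e+07
rate = 1.15e-02 m^3/s


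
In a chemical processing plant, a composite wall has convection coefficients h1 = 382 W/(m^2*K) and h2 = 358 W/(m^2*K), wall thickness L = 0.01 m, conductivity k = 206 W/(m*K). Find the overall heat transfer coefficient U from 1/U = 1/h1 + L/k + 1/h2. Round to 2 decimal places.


1/U = 1/h1 + L/k + 1/h2
1/U = 1/382 + 0.01/206 + 1/358
1/U = 0.002617801 + 4.85437e-05 + 0.0027932961
1/U = 0.0054596408
U = 183.16 W/(m^2*K)


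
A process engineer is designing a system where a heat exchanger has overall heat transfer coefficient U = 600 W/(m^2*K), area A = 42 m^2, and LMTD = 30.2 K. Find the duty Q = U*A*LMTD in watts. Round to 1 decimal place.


Q = U * A * LMTD
Q = 600 * 42 * 30.2
Q = 761040.0 W


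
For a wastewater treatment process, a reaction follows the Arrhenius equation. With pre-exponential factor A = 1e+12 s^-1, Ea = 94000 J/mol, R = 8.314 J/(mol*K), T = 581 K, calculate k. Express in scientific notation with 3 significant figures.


k = A * exp(-Ea/(R*T))
k = 1e+12 * exp(-94000 / (8.314 * 581))
k = 1e+12 * exp(-19.459949)
k = 3.54e+03


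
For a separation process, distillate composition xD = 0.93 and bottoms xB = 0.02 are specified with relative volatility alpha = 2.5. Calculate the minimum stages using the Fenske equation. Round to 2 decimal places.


N_min = ln((xD*(1-xB))/(xB*(1-xD))) / ln(alpha)
Numerator inside ln: 0.9114 / 0.0014 = 651.0
ln(651.0) = 6.47851
ln(alpha) = ln(2.5) = 0.916291
N_min = 6.47851 / 0.916291 = 7.07


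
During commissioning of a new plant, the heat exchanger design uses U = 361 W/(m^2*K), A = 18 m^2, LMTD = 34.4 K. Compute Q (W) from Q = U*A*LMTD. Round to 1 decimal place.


Q = U * A * LMTD
Q = 361 * 18 * 34.4
Q = 223531.2 W


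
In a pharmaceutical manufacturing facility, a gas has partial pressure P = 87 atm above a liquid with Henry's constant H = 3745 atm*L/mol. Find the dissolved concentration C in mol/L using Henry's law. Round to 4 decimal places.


C = P / H
C = 87 / 3745
C = 0.0232 mol/L


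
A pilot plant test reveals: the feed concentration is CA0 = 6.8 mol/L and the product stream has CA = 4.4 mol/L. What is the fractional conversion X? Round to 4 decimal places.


X = (CA0 - CA) / CA0
X = (6.8 - 4.4) / 6.8
X = 2.4 / 6.8
X = 0.3529


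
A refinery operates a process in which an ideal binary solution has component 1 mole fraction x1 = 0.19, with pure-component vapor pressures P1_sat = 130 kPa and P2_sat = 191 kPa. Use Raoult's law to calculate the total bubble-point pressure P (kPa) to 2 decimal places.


P = x1*P1_sat + x2*P2_sat
x2 = 1 - x1 = 1 - 0.19 = 0.81
P = 0.19*130 + 0.81*191
P = 24.7 + 154.71
P = 179.41 kPa


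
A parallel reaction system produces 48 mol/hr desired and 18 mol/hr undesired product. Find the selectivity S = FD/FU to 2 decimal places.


S = desired product rate / undesired product rate
S = 48 / 18
S = 2.67


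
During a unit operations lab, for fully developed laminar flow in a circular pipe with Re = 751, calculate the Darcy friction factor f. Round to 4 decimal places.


f = 64 / Re
f = 64 / 751
f = 0.0852


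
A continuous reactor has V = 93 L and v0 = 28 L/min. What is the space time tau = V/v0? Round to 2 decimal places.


tau = V / v0
tau = 93 / 28
tau = 3.32 min


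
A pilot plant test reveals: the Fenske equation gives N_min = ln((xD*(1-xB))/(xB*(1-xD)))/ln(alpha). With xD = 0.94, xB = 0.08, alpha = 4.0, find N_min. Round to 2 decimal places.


N_min = ln((xD*(1-xB))/(xB*(1-xD))) / ln(alpha)
Numerator inside ln: 0.8648 / 0.0048 = 180.166667
ln(180.166667) = 5.193882
ln(alpha) = ln(4.0) = 1.386294
N_min = 5.193882 / 1.386294 = 3.75


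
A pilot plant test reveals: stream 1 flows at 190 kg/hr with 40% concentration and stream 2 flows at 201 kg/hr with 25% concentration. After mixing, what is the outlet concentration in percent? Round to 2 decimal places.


Mass balance on solute: F1*x1 + F2*x2 = F3*x3
F3 = F1 + F2 = 190 + 201 = 391 kg/hr
x3 = (F1*x1 + F2*x2)/F3
x3 = (190*0.4 + 201*0.25) / 391
x3 = 32.29%


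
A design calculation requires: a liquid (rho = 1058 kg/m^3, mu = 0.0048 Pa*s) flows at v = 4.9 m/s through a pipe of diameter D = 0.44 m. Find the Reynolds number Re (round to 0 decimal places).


Re = rho * v * D / mu
Re = 1058 * 4.9 * 0.44 / 0.0048
Re = 2281.048 / 0.0048
Re = 475218


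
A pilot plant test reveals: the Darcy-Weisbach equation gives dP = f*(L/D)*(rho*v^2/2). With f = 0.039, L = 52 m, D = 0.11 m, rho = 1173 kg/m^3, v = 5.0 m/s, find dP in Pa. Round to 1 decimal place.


dP = f * (L/D) * (rho*v^2/2)
dP = 0.039 * (52/0.11) * (1173*5.0^2/2)
L/D = 472.72727273
rho*v^2/2 = 1173*25.0/2 = 14662.5
dP = 0.039 * 472.72727273 * 14662.5
dP = 270323.2 Pa


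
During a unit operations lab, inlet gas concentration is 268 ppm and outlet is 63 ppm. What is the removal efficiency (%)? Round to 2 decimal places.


Efficiency = (G_in - G_out) / G_in * 100%
Efficiency = (268 - 63) / 268 * 100
Efficiency = 205 / 268 * 100
Efficiency = 76.49%


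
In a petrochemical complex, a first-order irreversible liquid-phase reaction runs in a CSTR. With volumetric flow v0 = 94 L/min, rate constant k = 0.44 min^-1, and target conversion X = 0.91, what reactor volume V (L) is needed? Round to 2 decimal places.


V = v0 * X / (k * (1 - X))
V = 94 * 0.91 / (0.44 * (1 - 0.91))
V = 85.54 / (0.44 * 0.09)
V = 85.54 / 0.0396
V = 2160.10 L


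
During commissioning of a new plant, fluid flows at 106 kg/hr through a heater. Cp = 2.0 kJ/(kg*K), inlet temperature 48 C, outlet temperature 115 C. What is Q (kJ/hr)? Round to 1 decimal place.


Q = m_dot * Cp * (T2 - T1)
Q = 106 * 2.0 * (115 - 48)
Q = 106 * 2.0 * 67
Q = 14204.0 kJ/hr


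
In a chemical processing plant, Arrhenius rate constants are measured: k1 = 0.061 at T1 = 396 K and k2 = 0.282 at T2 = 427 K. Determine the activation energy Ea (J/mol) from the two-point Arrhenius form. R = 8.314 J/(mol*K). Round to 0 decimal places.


Ea = R * ln(k2/k1) / (1/T1 - 1/T2)
ln(k2/k1) = ln(0.282/0.061) = 1.5310332
1/T1 - 1/T2 = 1/396 - 1/427 = 0.000183332151
Ea = 8.314 * 1.5310332 / 0.000183332151
Ea = 69431 J/mol


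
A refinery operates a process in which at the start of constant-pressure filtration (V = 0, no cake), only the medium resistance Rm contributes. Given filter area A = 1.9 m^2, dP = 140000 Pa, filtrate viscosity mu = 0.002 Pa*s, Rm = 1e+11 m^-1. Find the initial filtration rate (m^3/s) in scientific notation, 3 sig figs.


rate = A * dP / (mu * Rm)
rate = 1.9 * 140000 / (0.002 * 1e+11)
rate = 266000.0 / 2.000e+08
rate = 1.33e-03 m^3/s


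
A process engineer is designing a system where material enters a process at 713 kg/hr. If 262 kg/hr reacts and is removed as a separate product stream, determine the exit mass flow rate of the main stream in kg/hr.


Steady-state mass balance on the main outlet: F_out = F_in - F_removed
F_out = 713 - 262
F_out = 451 kg/hr


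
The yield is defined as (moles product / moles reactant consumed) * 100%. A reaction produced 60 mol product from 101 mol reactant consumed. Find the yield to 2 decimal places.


Yield = (moles product / moles consumed) * 100%
Yield = (60 / 101) * 100
Yield = 0.5941 * 100
Yield = 59.41%


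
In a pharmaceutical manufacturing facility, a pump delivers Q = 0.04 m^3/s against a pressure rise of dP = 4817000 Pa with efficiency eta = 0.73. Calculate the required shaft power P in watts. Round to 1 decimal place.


P = Q * dP / eta
P = 0.04 * 4817000 / 0.73
P = 192680.0 / 0.73
P = 263945.2 W


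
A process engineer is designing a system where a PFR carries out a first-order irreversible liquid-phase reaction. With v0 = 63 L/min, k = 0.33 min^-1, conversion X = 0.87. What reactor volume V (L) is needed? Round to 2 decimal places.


V = (v0/k) * ln(1/(1-X))
V = (63/0.33) * ln(1/(1-0.87))
V = 190.909091 * ln(7.692308)
V = 190.909091 * 2.040221
V = 389.50 L


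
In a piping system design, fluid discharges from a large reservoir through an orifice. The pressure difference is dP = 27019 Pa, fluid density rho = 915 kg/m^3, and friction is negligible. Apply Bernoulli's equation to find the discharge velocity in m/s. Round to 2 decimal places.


v = sqrt(2*dP/rho)
v = sqrt(2*27019/915)
v = sqrt(59.057923)
v = 7.68 m/s


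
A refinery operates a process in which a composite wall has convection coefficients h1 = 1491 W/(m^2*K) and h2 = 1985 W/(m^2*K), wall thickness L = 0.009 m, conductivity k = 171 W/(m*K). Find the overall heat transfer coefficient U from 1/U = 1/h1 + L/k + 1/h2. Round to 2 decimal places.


1/U = 1/h1 + L/k + 1/h2
1/U = 1/1491 + 0.009/171 + 1/1985
1/U = 0.0006706908 + 5.26316e-05 + 0.0005037783
1/U = 0.0012271007
U = 814.93 W/(m^2*K)


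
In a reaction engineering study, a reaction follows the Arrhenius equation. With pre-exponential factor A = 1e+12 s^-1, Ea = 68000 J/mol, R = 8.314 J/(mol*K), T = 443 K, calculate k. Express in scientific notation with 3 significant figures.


k = A * exp(-Ea/(R*T))
k = 1e+12 * exp(-68000 / (8.314 * 443))
k = 1e+12 * exp(-18.462698)
k = 9.59e+03


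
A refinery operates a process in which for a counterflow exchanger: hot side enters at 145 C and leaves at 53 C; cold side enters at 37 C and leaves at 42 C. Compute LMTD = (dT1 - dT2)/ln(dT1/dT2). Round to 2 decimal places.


dT1 = Th_in - Tc_out = 145 - 42 = 103
dT2 = Th_out - Tc_in = 53 - 37 = 16
LMTD = (dT1 - dT2) / ln(dT1/dT2)
LMTD = (103 - 16) / ln(103/16)
LMTD = 46.72 K


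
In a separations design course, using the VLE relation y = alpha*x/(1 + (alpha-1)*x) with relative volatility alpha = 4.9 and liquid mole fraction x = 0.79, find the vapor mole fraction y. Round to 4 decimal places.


y = alpha*x / (1 + (alpha-1)*x)
y = 4.9*0.79 / (1 + (4.9-1)*0.79)
y = 3.871 / (1 + 3.081)
y = 3.871 / 4.081
y = 0.9485


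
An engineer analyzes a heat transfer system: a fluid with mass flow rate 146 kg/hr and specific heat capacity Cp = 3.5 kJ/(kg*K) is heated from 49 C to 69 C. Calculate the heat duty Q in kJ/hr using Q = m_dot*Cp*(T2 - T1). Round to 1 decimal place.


Q = m_dot * Cp * (T2 - T1)
Q = 146 * 3.5 * (69 - 49)
Q = 146 * 3.5 * 20
Q = 10220.0 kJ/hr


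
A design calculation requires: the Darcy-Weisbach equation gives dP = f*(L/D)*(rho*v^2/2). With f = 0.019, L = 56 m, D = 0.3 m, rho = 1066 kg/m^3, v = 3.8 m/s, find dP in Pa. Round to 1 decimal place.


dP = f * (L/D) * (rho*v^2/2)
dP = 0.019 * (56/0.3) * (1066*3.8^2/2)
L/D = 186.66666667
rho*v^2/2 = 1066*14.44/2 = 7696.52
dP = 0.019 * 186.66666667 * 7696.52
dP = 27297.0 Pa


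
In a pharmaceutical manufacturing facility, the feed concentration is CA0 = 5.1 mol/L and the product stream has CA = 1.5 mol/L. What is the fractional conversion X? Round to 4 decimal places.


X = (CA0 - CA) / CA0
X = (5.1 - 1.5) / 5.1
X = 3.6 / 5.1
X = 0.7059


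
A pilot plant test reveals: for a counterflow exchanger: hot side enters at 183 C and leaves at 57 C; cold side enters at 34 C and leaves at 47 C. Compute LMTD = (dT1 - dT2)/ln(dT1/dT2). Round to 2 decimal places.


dT1 = Th_in - Tc_out = 183 - 47 = 136
dT2 = Th_out - Tc_in = 57 - 34 = 23
LMTD = (dT1 - dT2) / ln(dT1/dT2)
LMTD = (136 - 23) / ln(136/23)
LMTD = 63.58 K


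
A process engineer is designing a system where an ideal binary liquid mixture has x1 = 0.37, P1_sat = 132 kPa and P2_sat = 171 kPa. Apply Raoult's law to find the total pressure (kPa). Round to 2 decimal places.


P = x1*P1_sat + x2*P2_sat
x2 = 1 - x1 = 1 - 0.37 = 0.63
P = 0.37*132 + 0.63*171
P = 48.84 + 107.73
P = 156.57 kPa


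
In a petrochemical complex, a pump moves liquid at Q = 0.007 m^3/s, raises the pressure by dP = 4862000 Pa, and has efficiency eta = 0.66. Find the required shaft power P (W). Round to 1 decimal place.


P = Q * dP / eta
P = 0.007 * 4862000 / 0.66
P = 34034.0 / 0.66
P = 51566.7 W


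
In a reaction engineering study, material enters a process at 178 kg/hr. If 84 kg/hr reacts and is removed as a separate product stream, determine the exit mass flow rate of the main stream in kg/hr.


Steady-state mass balance on the main outlet: F_out = F_in - F_removed
F_out = 178 - 84
F_out = 94 kg/hr


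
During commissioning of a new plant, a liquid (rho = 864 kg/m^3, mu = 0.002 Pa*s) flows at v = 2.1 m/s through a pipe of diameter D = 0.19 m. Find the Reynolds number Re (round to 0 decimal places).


Re = rho * v * D / mu
Re = 864 * 2.1 * 0.19 / 0.002
Re = 344.736 / 0.002
Re = 172368


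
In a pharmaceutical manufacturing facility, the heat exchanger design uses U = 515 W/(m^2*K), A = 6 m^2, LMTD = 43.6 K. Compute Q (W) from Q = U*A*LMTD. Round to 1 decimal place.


Q = U * A * LMTD
Q = 515 * 6 * 43.6
Q = 134724.0 W


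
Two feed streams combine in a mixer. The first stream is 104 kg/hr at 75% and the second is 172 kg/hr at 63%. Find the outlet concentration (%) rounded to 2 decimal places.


Mass balance on solute: F1*x1 + F2*x2 = F3*x3
F3 = F1 + F2 = 104 + 172 = 276 kg/hr
x3 = (F1*x1 + F2*x2)/F3
x3 = (104*0.75 + 172*0.63) / 276
x3 = 67.52%


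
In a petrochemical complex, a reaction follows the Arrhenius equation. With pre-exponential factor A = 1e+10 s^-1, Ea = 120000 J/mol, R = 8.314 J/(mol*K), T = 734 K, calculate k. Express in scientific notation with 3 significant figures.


k = A * exp(-Ea/(R*T))
k = 1e+10 * exp(-120000 / (8.314 * 734))
k = 1e+10 * exp(-19.664149)
k = 2.88e+01


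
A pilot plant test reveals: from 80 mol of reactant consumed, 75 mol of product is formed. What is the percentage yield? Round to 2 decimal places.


Yield = (moles product / moles consumed) * 100%
Yield = (75 / 80) * 100
Yield = 0.9375 * 100
Yield = 93.75%


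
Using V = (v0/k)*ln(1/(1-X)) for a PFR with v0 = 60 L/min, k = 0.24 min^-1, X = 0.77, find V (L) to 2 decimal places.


V = (v0/k) * ln(1/(1-X))
V = (60/0.24) * ln(1/(1-0.77))
V = 250.0 * ln(4.347826)
V = 250.0 * 1.469676
V = 367.42 L


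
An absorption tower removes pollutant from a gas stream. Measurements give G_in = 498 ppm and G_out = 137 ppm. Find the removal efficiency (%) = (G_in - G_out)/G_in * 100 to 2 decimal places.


Efficiency = (G_in - G_out) / G_in * 100%
Efficiency = (498 - 137) / 498 * 100
Efficiency = 361 / 498 * 100
Efficiency = 72.49%


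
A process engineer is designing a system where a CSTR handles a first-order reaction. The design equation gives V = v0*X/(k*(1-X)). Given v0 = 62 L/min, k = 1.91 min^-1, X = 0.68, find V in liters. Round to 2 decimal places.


V = v0 * X / (k * (1 - X))
V = 62 * 0.68 / (1.91 * (1 - 0.68))
V = 42.16 / (1.91 * 0.32)
V = 42.16 / 0.6112
V = 68.98 L


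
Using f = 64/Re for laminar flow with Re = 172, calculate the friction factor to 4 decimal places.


f = 64 / Re
f = 64 / 172
f = 0.3721


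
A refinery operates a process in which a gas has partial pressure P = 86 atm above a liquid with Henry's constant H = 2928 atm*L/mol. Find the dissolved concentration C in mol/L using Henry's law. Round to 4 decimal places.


C = P / H
C = 86 / 2928
C = 0.0294 mol/L


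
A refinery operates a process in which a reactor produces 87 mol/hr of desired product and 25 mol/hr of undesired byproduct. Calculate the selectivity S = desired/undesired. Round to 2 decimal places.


S = desired product rate / undesired product rate
S = 87 / 25
S = 3.48


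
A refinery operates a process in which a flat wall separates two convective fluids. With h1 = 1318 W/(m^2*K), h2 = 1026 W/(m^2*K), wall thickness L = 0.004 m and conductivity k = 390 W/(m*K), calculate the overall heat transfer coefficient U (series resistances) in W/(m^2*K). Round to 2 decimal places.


1/U = 1/h1 + L/k + 1/h2
1/U = 1/1318 + 0.004/390 + 1/1026
1/U = 0.0007587253 + 1.02564e-05 + 0.0009746589
1/U = 0.0017436406
U = 573.51 W/(m^2*K)


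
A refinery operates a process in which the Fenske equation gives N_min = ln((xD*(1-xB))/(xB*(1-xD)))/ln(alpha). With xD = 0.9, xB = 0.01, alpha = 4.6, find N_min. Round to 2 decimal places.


N_min = ln((xD*(1-xB))/(xB*(1-xD))) / ln(alpha)
Numerator inside ln: 0.891 / 0.001 = 891.0
ln(891.0) = 6.792344
ln(alpha) = ln(4.6) = 1.526056
N_min = 6.792344 / 1.526056 = 4.45


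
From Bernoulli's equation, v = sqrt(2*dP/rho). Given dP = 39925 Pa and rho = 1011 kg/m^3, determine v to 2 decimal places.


v = sqrt(2*dP/rho)
v = sqrt(2*39925/1011)
v = sqrt(78.981207)
v = 8.89 m/s


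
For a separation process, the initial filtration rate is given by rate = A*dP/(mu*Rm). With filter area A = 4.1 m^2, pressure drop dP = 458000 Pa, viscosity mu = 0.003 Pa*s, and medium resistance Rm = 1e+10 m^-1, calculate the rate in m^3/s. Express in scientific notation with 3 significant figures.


rate = A * dP / (mu * Rm)
rate = 4.1 * 458000 / (0.003 * 1e+10)
rate = 1877800.0 / 3.000e+07
rate = 6.26e-02 m^3/s


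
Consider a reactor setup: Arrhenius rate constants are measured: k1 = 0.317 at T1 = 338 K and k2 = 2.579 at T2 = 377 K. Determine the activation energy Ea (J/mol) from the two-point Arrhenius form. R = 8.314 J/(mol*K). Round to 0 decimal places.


Ea = R * ln(k2/k1) / (1/T1 - 1/T2)
ln(k2/k1) = ln(2.579/0.317) = 2.0962552
1/T1 - 1/T2 = 1/338 - 1/377 = 0.000306059988
Ea = 8.314 * 2.0962552 / 0.000306059988
Ea = 56944 J/mol


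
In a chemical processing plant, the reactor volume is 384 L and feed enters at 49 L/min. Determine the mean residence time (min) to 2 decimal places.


tau = V / v0
tau = 384 / 49
tau = 7.84 min


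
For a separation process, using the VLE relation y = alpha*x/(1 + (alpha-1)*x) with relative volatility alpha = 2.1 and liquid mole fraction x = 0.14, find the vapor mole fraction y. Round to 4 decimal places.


y = alpha*x / (1 + (alpha-1)*x)
y = 2.1*0.14 / (1 + (2.1-1)*0.14)
y = 0.294 / (1 + 0.154)
y = 0.294 / 1.154
y = 0.2548


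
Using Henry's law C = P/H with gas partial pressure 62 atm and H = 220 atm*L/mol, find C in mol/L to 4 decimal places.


C = P / H
C = 62 / 220
C = 0.2818 mol/L


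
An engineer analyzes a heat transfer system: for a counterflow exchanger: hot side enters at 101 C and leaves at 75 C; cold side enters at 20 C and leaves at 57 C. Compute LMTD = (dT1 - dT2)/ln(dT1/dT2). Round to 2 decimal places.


dT1 = Th_in - Tc_out = 101 - 57 = 44
dT2 = Th_out - Tc_in = 75 - 20 = 55
LMTD = (dT1 - dT2) / ln(dT1/dT2)
LMTD = (44 - 55) / ln(44/55)
LMTD = 49.30 K


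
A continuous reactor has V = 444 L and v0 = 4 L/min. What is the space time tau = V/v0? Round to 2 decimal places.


tau = V / v0
tau = 444 / 4
tau = 111.00 min


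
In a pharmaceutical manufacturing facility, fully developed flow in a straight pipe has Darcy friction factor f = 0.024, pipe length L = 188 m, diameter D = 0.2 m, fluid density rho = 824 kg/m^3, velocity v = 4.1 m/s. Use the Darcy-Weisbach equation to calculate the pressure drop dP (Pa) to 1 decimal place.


dP = f * (L/D) * (rho*v^2/2)
dP = 0.024 * (188/0.2) * (824*4.1^2/2)
L/D = 940.0
rho*v^2/2 = 824*16.81/2 = 6925.72
dP = 0.024 * 940.0 * 6925.72
dP = 156244.2 Pa


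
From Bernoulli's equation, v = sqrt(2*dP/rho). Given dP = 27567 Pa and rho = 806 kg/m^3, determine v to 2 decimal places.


v = sqrt(2*dP/rho)
v = sqrt(2*27567/806)
v = sqrt(68.404467)
v = 8.27 m/s


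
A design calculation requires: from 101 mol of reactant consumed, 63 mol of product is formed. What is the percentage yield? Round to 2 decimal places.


Yield = (moles product / moles consumed) * 100%
Yield = (63 / 101) * 100
Yield = 0.6238 * 100
Yield = 62.38%


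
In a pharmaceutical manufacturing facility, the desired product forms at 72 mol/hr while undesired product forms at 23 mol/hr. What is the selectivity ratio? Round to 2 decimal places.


S = desired product rate / undesired product rate
S = 72 / 23
S = 3.13


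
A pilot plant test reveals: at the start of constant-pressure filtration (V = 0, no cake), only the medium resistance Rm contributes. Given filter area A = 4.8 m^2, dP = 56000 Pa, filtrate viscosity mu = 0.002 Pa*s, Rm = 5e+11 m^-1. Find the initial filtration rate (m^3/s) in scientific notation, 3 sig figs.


rate = A * dP / (mu * Rm)
rate = 4.8 * 56000 / (0.002 * 5e+11)
rate = 268800.0 / 1.000e+09
rate = 2.69e-04 m^3/s


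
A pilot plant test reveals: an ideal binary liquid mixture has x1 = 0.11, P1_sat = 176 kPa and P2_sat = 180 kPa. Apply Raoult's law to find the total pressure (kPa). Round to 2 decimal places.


P = x1*P1_sat + x2*P2_sat
x2 = 1 - x1 = 1 - 0.11 = 0.89
P = 0.11*176 + 0.89*180
P = 19.36 + 160.2
P = 179.56 kPa


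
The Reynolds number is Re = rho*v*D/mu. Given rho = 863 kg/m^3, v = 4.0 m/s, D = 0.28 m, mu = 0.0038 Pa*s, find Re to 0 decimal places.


Re = rho * v * D / mu
Re = 863 * 4.0 * 0.28 / 0.0038
Re = 966.56 / 0.0038
Re = 254358


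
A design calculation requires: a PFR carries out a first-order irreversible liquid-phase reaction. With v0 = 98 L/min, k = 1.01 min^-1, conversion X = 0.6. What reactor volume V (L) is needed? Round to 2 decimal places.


V = (v0/k) * ln(1/(1-X))
V = (98/1.01) * ln(1/(1-0.6))
V = 97.029703 * ln(2.5)
V = 97.029703 * 0.916291
V = 88.91 L


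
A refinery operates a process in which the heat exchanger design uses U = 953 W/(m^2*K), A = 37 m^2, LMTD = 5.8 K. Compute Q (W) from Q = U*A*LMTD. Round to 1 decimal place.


Q = U * A * LMTD
Q = 953 * 37 * 5.8
Q = 204513.8 W


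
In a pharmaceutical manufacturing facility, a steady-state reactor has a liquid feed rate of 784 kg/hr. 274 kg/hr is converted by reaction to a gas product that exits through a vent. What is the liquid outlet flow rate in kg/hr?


Steady-state mass balance on the main outlet: F_out = F_in - F_removed
F_out = 784 - 274
F_out = 510 kg/hr


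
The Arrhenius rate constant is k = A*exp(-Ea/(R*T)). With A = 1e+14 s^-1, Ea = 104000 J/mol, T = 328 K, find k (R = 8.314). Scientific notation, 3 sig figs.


k = A * exp(-Ea/(R*T))
k = 1e+14 * exp(-104000 / (8.314 * 328))
k = 1e+14 * exp(-38.137259)
k = 2.74e-03


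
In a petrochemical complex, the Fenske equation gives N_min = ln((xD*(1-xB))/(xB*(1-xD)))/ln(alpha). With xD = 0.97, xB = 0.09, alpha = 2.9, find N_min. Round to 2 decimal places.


N_min = ln((xD*(1-xB))/(xB*(1-xD))) / ln(alpha)
Numerator inside ln: 0.8827 / 0.0027 = 326.925926
ln(326.925926) = 5.789734
ln(alpha) = ln(2.9) = 1.064711
N_min = 5.789734 / 1.064711 = 5.44


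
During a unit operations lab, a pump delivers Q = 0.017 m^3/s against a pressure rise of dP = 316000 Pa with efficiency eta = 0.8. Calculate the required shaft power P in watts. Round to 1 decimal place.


P = Q * dP / eta
P = 0.017 * 316000 / 0.8
P = 5372.0 / 0.8
P = 6715.0 W


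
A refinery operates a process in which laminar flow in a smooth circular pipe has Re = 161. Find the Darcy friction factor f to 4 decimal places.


f = 64 / Re
f = 64 / 161
f = 0.3975


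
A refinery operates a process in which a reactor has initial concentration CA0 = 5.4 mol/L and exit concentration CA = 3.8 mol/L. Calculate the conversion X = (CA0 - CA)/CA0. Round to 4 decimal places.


X = (CA0 - CA) / CA0
X = (5.4 - 3.8) / 5.4
X = 1.6 / 5.4
X = 0.2963


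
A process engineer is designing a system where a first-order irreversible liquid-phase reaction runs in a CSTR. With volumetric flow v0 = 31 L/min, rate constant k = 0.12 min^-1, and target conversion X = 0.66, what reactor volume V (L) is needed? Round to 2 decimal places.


V = v0 * X / (k * (1 - X))
V = 31 * 0.66 / (0.12 * (1 - 0.66))
V = 20.46 / (0.12 * 0.34)
V = 20.46 / 0.0408
V = 501.47 L


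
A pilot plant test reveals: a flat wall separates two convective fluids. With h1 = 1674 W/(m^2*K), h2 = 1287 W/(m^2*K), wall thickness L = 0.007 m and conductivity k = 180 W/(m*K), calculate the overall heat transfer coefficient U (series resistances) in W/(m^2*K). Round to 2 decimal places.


1/U = 1/h1 + L/k + 1/h2
1/U = 1/1674 + 0.007/180 + 1/1287
1/U = 0.0005973716 + 3.88889e-05 + 0.0007770008
1/U = 0.0014132613
U = 707.58 W/(m^2*K)


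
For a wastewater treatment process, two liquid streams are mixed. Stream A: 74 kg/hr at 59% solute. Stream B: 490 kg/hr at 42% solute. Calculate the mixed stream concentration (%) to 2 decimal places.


Mass balance on solute: F1*x1 + F2*x2 = F3*x3
F3 = F1 + F2 = 74 + 490 = 564 kg/hr
x3 = (F1*x1 + F2*x2)/F3
x3 = (74*0.59 + 490*0.42) / 564
x3 = 44.23%


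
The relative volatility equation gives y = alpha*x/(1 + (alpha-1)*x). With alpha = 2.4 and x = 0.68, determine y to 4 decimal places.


y = alpha*x / (1 + (alpha-1)*x)
y = 2.4*0.68 / (1 + (2.4-1)*0.68)
y = 1.632 / (1 + 0.952)
y = 1.632 / 1.952
y = 0.8361


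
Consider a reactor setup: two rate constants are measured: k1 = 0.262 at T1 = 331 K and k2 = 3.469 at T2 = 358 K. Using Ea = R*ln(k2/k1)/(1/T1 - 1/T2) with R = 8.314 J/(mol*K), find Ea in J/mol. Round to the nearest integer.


Ea = R * ln(k2/k1) / (1/T1 - 1/T2)
ln(k2/k1) = ln(3.469/0.262) = 2.5832771
1/T1 - 1/T2 = 1/331 - 1/358 = 0.000227851947
Ea = 8.314 * 2.5832771 / 0.000227851947
Ea = 94260 J/mol


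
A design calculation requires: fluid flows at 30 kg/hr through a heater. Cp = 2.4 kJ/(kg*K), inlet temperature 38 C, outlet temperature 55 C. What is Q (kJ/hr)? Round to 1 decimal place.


Q = m_dot * Cp * (T2 - T1)
Q = 30 * 2.4 * (55 - 38)
Q = 30 * 2.4 * 17
Q = 1224.0 kJ/hr


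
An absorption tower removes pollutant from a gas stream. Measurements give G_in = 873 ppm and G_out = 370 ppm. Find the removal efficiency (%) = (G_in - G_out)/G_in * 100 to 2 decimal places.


Efficiency = (G_in - G_out) / G_in * 100%
Efficiency = (873 - 370) / 873 * 100
Efficiency = 503 / 873 * 100
Efficiency = 57.62%


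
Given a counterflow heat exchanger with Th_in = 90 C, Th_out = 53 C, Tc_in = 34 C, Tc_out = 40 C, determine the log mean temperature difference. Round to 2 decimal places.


dT1 = Th_in - Tc_out = 90 - 40 = 50
dT2 = Th_out - Tc_in = 53 - 34 = 19
LMTD = (dT1 - dT2) / ln(dT1/dT2)
LMTD = (50 - 19) / ln(50/19)
LMTD = 32.04 K


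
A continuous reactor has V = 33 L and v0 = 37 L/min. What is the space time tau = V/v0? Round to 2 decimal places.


tau = V / v0
tau = 33 / 37
tau = 0.89 min


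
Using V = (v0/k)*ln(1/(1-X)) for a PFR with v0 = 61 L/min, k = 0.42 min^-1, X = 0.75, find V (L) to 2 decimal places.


V = (v0/k) * ln(1/(1-X))
V = (61/0.42) * ln(1/(1-0.75))
V = 145.238095 * ln(4.0)
V = 145.238095 * 1.386294
V = 201.34 L


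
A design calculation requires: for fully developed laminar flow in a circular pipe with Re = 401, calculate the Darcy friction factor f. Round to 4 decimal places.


f = 64 / Re
f = 64 / 401
f = 0.1596
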